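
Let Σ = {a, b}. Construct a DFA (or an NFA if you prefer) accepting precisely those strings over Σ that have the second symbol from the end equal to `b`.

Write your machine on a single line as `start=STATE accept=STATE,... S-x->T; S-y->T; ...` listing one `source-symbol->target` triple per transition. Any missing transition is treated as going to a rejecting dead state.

start=S0; accept=S5,S6; S0-a->S1; S0-b->S2; S1-a->S3; S1-b->S4; S2-a->S5; S2-b->S6; S3-a->S3; S3-b->S4; S4-a->S5; S4-b->S6; S5-a->S3; S5-b->S4; S6-a->S5; S6-b->S6

Because acceptance depends on a position counted from the end, the machine has to buffer the most recent 2 symbols. Make each state the string of the last up-to-2 symbols read; on input `x` shift the window left and append `x`. Accept when the buffered window has length 2 and begins with `b`.
With 7 states:
        a   b  
>  S0   S1  S2 
   S1   S3  S4 
   S2   S5  S6 
   S3   S3  S4 
   S4   S5  S6 
 * S5   S3  S4 
 * S6   S5  S6 
(> = start, * = accepting)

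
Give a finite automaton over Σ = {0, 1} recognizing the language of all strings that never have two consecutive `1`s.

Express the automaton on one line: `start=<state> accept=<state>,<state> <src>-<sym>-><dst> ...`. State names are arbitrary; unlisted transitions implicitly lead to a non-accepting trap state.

start=S0 accept=S0,S1 S0-0->S0 S0-1->S1 S1-0->S0 S1-1->S2 S2-0->S2 S2-1->S2

Track partial matches of the forbidden pattern `11`. State S2 is a dead state reached once `11` has occurred; every other state accepts. S0 means no part of `11` is currently matched.
With 3 states:
        0   1  
>* S0   S0  S1 
 * S1   S0  S2 
   S2   S2  S2 
(> = start, * = accepting)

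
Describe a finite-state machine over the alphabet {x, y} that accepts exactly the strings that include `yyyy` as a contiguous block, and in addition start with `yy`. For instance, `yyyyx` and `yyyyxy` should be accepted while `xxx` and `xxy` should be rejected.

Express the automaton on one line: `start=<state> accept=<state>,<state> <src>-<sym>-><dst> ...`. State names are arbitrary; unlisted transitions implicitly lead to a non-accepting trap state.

Build one automaton per condition and run them in lockstep. The first has 5 states tracking whether and how much of `yyyy` has been seen; the second has 4 states tracking whether the input so far still matches the prefix `yy`. A product state is a pair (one from each), accepting exactly when both do. After merging equivalent states the machine shrinks.
        x   y  
>  S0   S1  S2 
   S1   S1  S1 
   S2   S1  S3 
   S3   S4  S5 
   S4   S4  S6 
   S5   S4  S7 
   S6   S4  S3 
 * S7   S7  S7 
(> = start, * = accepting)

start=S0 accept=S7 S0-x->S1 S0-y->S2 S1-x->S1 S1-y->S1 S2-x->S1 S2-y->S3 S3-x->S4 S3-y->S5 S4-x->S4 S4-y->S6 S5-x->S4 S5-y->S7 S6-x->S4 S6-y->S3 S7-x->S7 S7-y->S7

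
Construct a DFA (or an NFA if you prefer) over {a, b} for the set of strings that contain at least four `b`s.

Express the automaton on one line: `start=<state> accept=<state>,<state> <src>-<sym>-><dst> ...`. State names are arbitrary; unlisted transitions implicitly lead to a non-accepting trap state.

start=s0 accept=s4,s5 s0-a->s0 s0-b->s1 s1-a->s1 s1-b->s2 s2-a->s2 s2-b->s3 s3-a->s3 s3-b->s4 s4-a->s4 s4-b->s5 s5-a->s5 s5-b->s5

Count `b`s, saturating at 5: states s0 through s4 mean 0 through 4 `b`s seen; s5 means more than 4. Each `b` increments (capped at s5); other symbols loop. Accept from {s4, s5}.
A 6-state machine:
        a   b  
>  s0   s0  s1 
   s1   s1  s2 
   s2   s2  s3 
   s3   s3  s4 
 * s4   s4  s5 
 * s5   s5  s5 
(> = start, * = accepting)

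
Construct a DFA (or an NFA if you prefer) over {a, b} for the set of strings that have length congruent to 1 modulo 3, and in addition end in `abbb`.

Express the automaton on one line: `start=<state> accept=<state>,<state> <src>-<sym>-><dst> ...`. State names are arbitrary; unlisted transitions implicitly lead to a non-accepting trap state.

start=q0 accept=q11 q0-a->q1 q0-b->q2 q1-a->q3 q1-b->q4 q2-a->q3 q2-b->q5 q3-a->q6 q3-b->q7 q4-a->q6 q4-b->q8 q5-a->q6 q5-b->q0 q6-a->q1 q6-b->q9 q7-a->q1 q7-b->q10 q8-a->q1 q8-b->q11 q9-a->q3 q9-b->q12 q10-a->q3 q10-b->q13 q11-a->q3 q11-b->q5 q12-a->q6 q12-b->q14 q13-a->q6 q13-b->q0 q14-a->q1 q14-b->q2

Handle the two conditions separately and then intersect. One (3 states) tracks the input length modulo 3; the other (5 states) tracks how much of the suffix `abbb` has currently been matched. Each combined state is a pair, one component from each; accept when both components accept.
With 15 states:
          a    b  
>  q0     q1   q2 
   q1     q3   q4 
   q2     q3   q5 
   q3     q6   q7 
   q4     q6   q8 
   q5     q6   q0 
   q6     q1   q9 
   q7     q1  q10 
   q8     q1  q11 
   q9     q3  q12 
   q10    q3  q13 
 * q11    q3   q5 
   q12    q6  q14 
   q13    q6   q0 
   q14    q1   q2 
(> = start, * = accepting)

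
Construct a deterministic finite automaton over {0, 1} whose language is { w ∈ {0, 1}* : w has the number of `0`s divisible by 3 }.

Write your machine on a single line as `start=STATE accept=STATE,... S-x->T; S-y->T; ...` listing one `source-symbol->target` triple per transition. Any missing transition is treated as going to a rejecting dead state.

start=q0; accept=q0; q0-0->q1; q0-1->q0; q1-0->q2; q1-1->q1; q2-0->q0; q2-1->q2

The only thing that matters is how many `0`s have appeared, reduced mod 3. Use one state per residue: q0 for 0, …, q2 for 2. Reading `0` moves to the next residue; anything else stays put. q0 is accepting.
With 3 states:
        0   1  
>* q0   q1  q0 
   q1   q2  q1 
   q2   q0  q2 
(> = start, * = accepting)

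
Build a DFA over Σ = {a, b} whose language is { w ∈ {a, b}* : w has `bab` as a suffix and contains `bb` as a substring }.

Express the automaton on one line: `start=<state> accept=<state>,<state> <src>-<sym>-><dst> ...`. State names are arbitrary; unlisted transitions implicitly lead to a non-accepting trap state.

Handle the two conditions separately and then intersect. One (4 states) tracks how much of the suffix `bab` has currently been matched; the other (3 states) tracks whether and how much of `bb` has been seen. Each combined state is a pair, one component from each; accept when both components accept. Equivalent product states are then merged.
6 states suffice.
        a   b  
>  s0   s0  s1 
   s1   s0  s2 
   s2   s3  s2 
   s3   s4  s5 
   s4   s4  s2 
 * s5   s3  s2 
(> = start, * = accepting)

start=s0 accept=s5 s0-a->s0 s0-b->s1 s1-a->s0 s1-b->s2 s2-a->s3 s2-b->s2 s3-a->s4 s3-b->s5 s4-a->s4 s4-b->s2 s5-a->s3 s5-b->s2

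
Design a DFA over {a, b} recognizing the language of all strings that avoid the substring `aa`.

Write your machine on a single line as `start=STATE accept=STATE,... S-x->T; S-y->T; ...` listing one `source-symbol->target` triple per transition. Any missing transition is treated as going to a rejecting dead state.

start=q0; accept=q0,q1; q0-a->q1; q0-b->q0; q1-a->q2; q1-b->q0; q2-a->q2; q2-b->q2

This is the complement of 'contains `aa`'. Use the same substring-matching states — q0 through q2 holding how much of `aa` has just been matched — but flip the accepting set: everything except the trap q2 accepts.
A 3-state machine:
        a   b  
>* q0   q1  q0 
 * q1   q2  q0 
   q2   q2  q2 
(> = start, * = accepting)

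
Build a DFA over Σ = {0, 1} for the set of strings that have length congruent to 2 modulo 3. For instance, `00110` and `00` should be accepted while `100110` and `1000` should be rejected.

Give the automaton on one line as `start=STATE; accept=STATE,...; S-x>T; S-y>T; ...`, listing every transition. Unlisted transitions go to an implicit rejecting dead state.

Count input length modulo 3: every symbol advances one step around the cycle A → B → C → A. Accept at C.
       0  1 
>  A   B  B 
   B   C  C 
 * C   A  A 
(> = start, * = accepting)

start=A; accept=C; A-0>B; A-1>B; B-0>C; B-1>C; C-0>A; C-1>A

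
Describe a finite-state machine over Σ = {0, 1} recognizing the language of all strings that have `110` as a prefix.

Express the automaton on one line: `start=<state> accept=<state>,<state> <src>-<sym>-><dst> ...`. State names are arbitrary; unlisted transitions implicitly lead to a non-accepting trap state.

Walk along `110` while the input agrees: from q0 take `1` to q1, and so on. Any deviation drops to the rejecting sink q4. Once q3 is reached the prefix is confirmed and every continuation is accepted.
        0   1  
>  q0   q4  q1 
   q1   q4  q2 
   q2   q3  q4 
 * q3   q3  q3 
   q4   q4  q4 
(> = start, * = accepting)

start=q0 accept=q3 q0-0->q4 q0-1->q1 q1-0->q4 q1-1->q2 q2-0->q3 q2-1->q4 q3-0->q3 q3-1->q3 q4-0->q4 q4-1->q4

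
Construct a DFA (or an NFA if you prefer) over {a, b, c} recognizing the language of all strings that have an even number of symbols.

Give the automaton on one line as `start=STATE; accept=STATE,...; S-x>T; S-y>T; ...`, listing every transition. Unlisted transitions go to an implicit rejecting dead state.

start=s0; accept=s0; s0-a>s1; s0-b>s1; s0-c>s1; s1-a>s0; s1-b>s0; s1-c>s0

Count input length modulo 2: every symbol advances one step around the cycle s0 → s1 → s0. Accept at s0.
2 states suffice.
        a   b   c  
>* s0   s1  s1  s1 
   s1   s0  s0  s0 
(> = start, * = accepting)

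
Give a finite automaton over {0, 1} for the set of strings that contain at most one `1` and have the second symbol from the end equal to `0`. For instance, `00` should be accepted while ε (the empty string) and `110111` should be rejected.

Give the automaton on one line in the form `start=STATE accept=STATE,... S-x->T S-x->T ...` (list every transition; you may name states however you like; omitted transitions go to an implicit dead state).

start=q0 accept=q3,q4,q7 q0-0->q1 q0-1->q2 q1-0->q3 q1-1->q4 q2-0->q5 q2-1->q6 q3-0->q3 q3-1->q4 q4-0->q5 q4-1->q6 q5-0->q7 q5-1->q6 q6-0->q6 q6-1->q6 q7-0->q7 q7-1->q6

Handle the two conditions separately and then intersect. One (3 states) tracks the count of `1`s, saturating at 2; the other (7 states) tracks the last 2 symbols read. Each combined state is a pair, one component from each; accept when both components accept. Equivalent product states are then merged.
With 8 states:
        0   1  
>  q0   q1  q2 
   q1   q3  q4 
   q2   q5  q6 
 * q3   q3  q4 
 * q4   q5  q6 
   q5   q7  q6 
   q6   q6  q6 
 * q7   q7  q6 
(> = start, * = accepting)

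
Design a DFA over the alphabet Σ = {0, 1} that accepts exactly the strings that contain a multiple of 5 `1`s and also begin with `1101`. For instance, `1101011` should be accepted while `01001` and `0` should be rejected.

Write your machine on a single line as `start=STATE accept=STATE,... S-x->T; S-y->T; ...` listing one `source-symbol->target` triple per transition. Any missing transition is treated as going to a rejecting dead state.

start=S0; accept=S7; S0-0->S1; S0-1->S2; S1-0->S1; S1-1->S1; S2-0->S1; S2-1->S3; S3-0->S4; S3-1->S1; S4-0->S1; S4-1->S5; S5-0->S5; S5-1->S6; S6-0->S6; S6-1->S7; S7-0->S7; S7-1->S8; S8-0->S8; S8-1->S9; S9-0->S9; S9-1->S5

Run two small machines in parallel and take their product. The first has 5 states tracking the count of `1`s modulo 5; the second has 6 states tracking whether the input so far still matches the prefix `1101`. A product state is a pair (one from each), accepting exactly when both do. Equivalent product states are then merged.
        0   1  
>  S0   S1  S2 
   S1   S1  S1 
   S2   S1  S3 
   S3   S4  S1 
   S4   S1  S5 
   S5   S5  S6 
   S6   S6  S7 
 * S7   S7  S8 
   S8   S8  S9 
   S9   S9  S5 
(> = start, * = accepting)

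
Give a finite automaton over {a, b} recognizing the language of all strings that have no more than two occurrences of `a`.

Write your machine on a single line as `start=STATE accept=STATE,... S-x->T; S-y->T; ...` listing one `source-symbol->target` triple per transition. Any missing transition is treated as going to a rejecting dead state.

Only the number of `a`s matters, and only up to 3. Make a chain S0 → S1 → S2 → S3 advanced by each `a` (with S3 absorbing); every other symbol self-loops. The accepting set is {S0, S1, S2}.
With 4 states:
        a   b  
>* S0   S1  S0 
 * S1   S2  S1 
 * S2   S3  S2 
   S3   S3  S3 
(> = start, * = accepting)

start=S0; accept=S0,S1,S2; S0-a->S1; S0-b->S0; S1-a->S2; S1-b->S1; S2-a->S3; S2-b->S2; S3-a->S3; S3-b->S3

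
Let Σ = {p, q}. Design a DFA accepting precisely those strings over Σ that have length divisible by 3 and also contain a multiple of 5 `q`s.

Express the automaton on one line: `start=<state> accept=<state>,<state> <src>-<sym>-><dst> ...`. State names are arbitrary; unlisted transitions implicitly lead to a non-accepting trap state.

start=S0 accept=S0 S0-p->S1 S0-q->S2 S1-p->S3 S1-q->S4 S2-p->S4 S2-q->S5 S3-p->S0 S3-q->S6 S4-p->S6 S4-q->S7 S5-p->S7 S5-q->S8 S6-p->S2 S6-q->S9 S7-p->S9 S7-q->S10 S8-p->S10 S8-q->S11 S9-p->S5 S9-q->S12 S10-p->S12 S10-q->S13 S11-p->S13 S11-q->S3 S12-p->S8 S12-q->S14 S13-p->S14 S13-q->S0 S14-p->S11 S14-q->S1

Build one automaton per condition and run them in lockstep. The first has 3 states tracking the input length modulo 3; the second has 5 states tracking the count of `q`s modulo 5. A product state is a pair (one from each), accepting exactly when both do.
          p    q  
>* S0     S1   S2 
   S1     S3   S4 
   S2     S4   S5 
   S3     S0   S6 
   S4     S6   S7 
   S5     S7   S8 
   S6     S2   S9 
   S7     S9  S10 
   S8    S10  S11 
   S9     S5  S12 
   S10   S12  S13 
   S11   S13   S3 
   S12    S8  S14 
   S13   S14   S0 
   S14   S11   S1 
(> = start, * = accepting)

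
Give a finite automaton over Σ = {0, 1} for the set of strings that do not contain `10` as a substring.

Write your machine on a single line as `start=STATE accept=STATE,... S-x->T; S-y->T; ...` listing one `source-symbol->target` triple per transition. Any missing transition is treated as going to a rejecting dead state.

start=S0; accept=S0,S1; S0-0->S0; S0-1->S1; S1-0->S2; S1-1->S1; S2-0->S2; S2-1->S2

Track partial matches of the forbidden pattern `10`. State S2 is a dead state reached once `10` has occurred; every other state accepts. S0 means no part of `10` is currently matched.
A 3-state machine:
        0   1  
>* S0   S0  S1 
 * S1   S2  S1 
   S2   S2  S2 
(> = start, * = accepting)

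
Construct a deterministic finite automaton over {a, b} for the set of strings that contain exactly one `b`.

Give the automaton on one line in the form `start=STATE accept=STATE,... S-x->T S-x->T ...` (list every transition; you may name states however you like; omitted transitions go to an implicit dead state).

Only the number of `b`s matters, and only up to 2. Make a chain s0 → s1 → s2 advanced by each `b` (with s2 absorbing); every other symbol self-loops. The accepting set is {s1}.
        a   b  
>  s0   s0  s1 
 * s1   s1  s2 
   s2   s2  s2 
(> = start, * = accepting)

start=s0 accept=s1 s0-a->s0 s0-b->s1 s1-a->s1 s1-b->s2 s2-a->s2 s2-b->s2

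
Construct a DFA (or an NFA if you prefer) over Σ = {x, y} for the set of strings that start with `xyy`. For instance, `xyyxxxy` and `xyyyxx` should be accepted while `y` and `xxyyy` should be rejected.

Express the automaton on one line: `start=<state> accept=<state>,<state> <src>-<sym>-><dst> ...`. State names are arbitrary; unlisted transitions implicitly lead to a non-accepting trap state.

start=q0 accept=q3 q0-x->q1 q0-y->q4 q1-x->q4 q1-y->q2 q2-x->q4 q2-y->q3 q3-x->q3 q3-y->q3 q4-x->q4 q4-y->q4

Walk along `xyy` while the input agrees: from q0 take `x` to q1, and so on. Any deviation drops to the rejecting sink q4. Once q3 is reached the prefix is confirmed and every continuation is accepted.
5 states suffice.
        x   y  
>  q0   q1  q4 
   q1   q4  q2 
   q2   q4  q3 
 * q3   q3  q3 
   q4   q4  q4 
(> = start, * = accepting)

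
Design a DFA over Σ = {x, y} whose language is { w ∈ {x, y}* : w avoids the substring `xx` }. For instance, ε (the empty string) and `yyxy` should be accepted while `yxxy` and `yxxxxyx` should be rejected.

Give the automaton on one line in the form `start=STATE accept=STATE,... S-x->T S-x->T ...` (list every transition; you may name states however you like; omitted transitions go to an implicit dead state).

start=S0 accept=S0,S1 S0-x->S1 S0-y->S0 S1-x->S2 S1-y->S0 S2-x->S2 S2-y->S2

Track partial matches of the forbidden pattern `xx`. State S2 is a dead state reached once `xx` has occurred; every other state accepts. S0 means no part of `xx` is currently matched.
With 3 states:
        x   y  
>* S0   S1  S0 
 * S1   S2  S0 
   S2   S2  S2 
(> = start, * = accepting)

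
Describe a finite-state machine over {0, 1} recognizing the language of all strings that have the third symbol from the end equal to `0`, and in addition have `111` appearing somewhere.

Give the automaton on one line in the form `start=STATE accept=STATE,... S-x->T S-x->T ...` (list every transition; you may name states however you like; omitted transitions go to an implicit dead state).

start=A accept=H,I,J,K A-0->A A-1->B B-0->A B-1->C C-0->A C-1->D D-0->E D-1->D E-0->F E-1->G F-0->H F-1->I G-0->J G-1->K H-0->H H-1->I I-0->J I-1->K J-0->F J-1->G K-0->E K-1->D

Run two small machines in parallel and take their product. One (15 states) tracks the last 3 symbols read; the other (4 states) tracks whether and how much of `111` has been seen. Each combined state is a pair, one component from each; accept when both components accept. Equivalent product states are then merged.
With 11 states:
       0  1 
>  A   A  B 
   B   A  C 
   C   A  D 
   D   E  D 
   E   F  G 
   F   H  I 
   G   J  K 
 * H   H  I 
 * I   J  K 
 * J   F  G 
 * K   E  D 
(> = start, * = accepting)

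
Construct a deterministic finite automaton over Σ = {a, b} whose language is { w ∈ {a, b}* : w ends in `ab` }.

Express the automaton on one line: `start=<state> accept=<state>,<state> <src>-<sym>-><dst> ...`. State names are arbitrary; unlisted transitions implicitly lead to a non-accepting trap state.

Let each state record the length of the longest suffix of the input read so far that is also a prefix of `ab`. s1 means the last symbol is `a`; s2 means the last 2 symbols are `ab`. Accept only at s2, where the string currently ends in `ab`.
3 states suffice.
        a   b  
>  s0   s1  s0 
   s1   s1  s2 
 * s2   s1  s0 
(> = start, * = accepting)

start=s0 accept=s2 s0-a->s1 s0-b->s0 s1-a->s1 s1-b->s2 s2-a->s1 s2-b->s0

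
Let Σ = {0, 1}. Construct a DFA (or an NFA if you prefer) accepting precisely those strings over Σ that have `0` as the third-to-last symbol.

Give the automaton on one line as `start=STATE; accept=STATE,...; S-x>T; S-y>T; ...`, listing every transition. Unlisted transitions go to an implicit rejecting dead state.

start=S0; accept=S7,S8,S9,S10; S0-0>S1; S0-1>S2; S1-0>S3; S1-1>S4; S2-0>S5; S2-1>S6; S3-0>S7; S3-1>S8; S4-0>S9; S4-1>S10; S5-0>S11; S5-1>S12; S6-0>S13; S6-1>S14; S7-0>S7; S7-1>S8; S8-0>S9; S8-1>S10; S9-0>S11; S9-1>S12; S10-0>S13; S10-1>S14; S11-0>S7; S11-1>S8; S12-0>S9; S12-1>S10; S13-0>S11; S13-1>S12; S14-0>S13; S14-1>S14

A DFA must remember the last 3 symbols (since which symbol is third-to-last isn't known until the input ends). Use one state per possible window of the last ≤3 symbols; accept from those whose window starts with `0`.
          0    1  
>  S0     S1   S2 
   S1     S3   S4 
   S2     S5   S6 
   S3     S7   S8 
   S4     S9  S10 
   S5    S11  S12 
   S6    S13  S14 
 * S7     S7   S8 
 * S8     S9  S10 
 * S9    S11  S12 
 * S10   S13  S14 
   S11    S7   S8 
   S12    S9  S10 
   S13   S11  S12 
   S14   S13  S14 
(> = start, * = accepting)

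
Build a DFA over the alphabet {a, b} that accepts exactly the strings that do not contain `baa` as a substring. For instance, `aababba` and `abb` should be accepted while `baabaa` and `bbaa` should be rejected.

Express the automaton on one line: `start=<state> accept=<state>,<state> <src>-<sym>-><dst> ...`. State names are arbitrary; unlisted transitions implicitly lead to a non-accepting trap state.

start=q0 accept=q0,q1,q2 q0-a->q0 q0-b->q1 q1-a->q2 q1-b->q1 q2-a->q3 q2-b->q1 q3-a->q3 q3-b->q3

This is the complement of 'contains `baa`'. Use the same substring-matching states — q0 through q3 holding how much of `baa` has just been matched — but flip the accepting set: everything except the trap q3 accepts.
With 4 states:
        a   b  
>* q0   q0  q1 
 * q1   q2  q1 
 * q2   q3  q1 
   q3   q3  q3 
(> = start, * = accepting)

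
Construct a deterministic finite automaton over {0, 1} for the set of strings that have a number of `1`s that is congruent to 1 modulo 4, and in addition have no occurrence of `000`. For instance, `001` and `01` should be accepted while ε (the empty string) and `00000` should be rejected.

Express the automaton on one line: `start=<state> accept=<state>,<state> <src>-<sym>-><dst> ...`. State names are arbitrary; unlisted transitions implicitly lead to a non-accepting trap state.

Run two small machines in parallel and take their product. One (4 states) tracks the count of `1`s modulo 4; the other (4 states) tracks partial matches of the forbidden pattern `000`. Each combined state is a pair, one component from each; accept when both components accept.
16 states suffice.
          0    1  
>  q0     q1   q2 
   q1     q3   q2 
 * q2     q4   q5 
   q3     q6   q2 
 * q4     q7   q5 
   q5     q8   q9 
   q6     q6  q10 
 * q7    q10   q5 
   q8    q11   q9 
   q9    q12   q0 
   q10   q10  q13 
   q11   q13   q9 
   q12   q14   q0 
   q13   q13  q15 
   q14   q15   q0 
   q15   q15   q6 
(> = start, * = accepting)

start=q0 accept=q2,q4,q7 q0-0->q1 q0-1->q2 q1-0->q3 q1-1->q2 q2-0->q4 q2-1->q5 q3-0->q6 q3-1->q2 q4-0->q7 q4-1->q5 q5-0->q8 q5-1->q9 q6-0->q6 q6-1->q10 q7-0->q10 q7-1->q5 q8-0->q11 q8-1->q9 q9-0->q12 q9-1->q0 q10-0->q10 q10-1->q13 q11-0->q13 q11-1->q9 q12-0->q14 q12-1->q0 q13-0->q13 q13-1->q15 q14-0->q15 q14-1->q0 q15-0->q15 q15-1->q6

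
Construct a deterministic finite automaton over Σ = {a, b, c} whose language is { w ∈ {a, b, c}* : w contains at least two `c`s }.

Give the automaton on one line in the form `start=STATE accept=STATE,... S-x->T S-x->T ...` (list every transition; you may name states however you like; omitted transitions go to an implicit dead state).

start=s0 accept=s2,s3 s0-a->s0 s0-b->s0 s0-c->s1 s1-a->s1 s1-b->s1 s1-c->s2 s2-a->s2 s2-b->s2 s2-c->s3 s3-a->s3 s3-b->s3 s3-c->s3

Only the number of `c`s matters, and only up to 3. Make a chain s0 → s1 → s2 → s3 advanced by each `c` (with s3 absorbing); every other symbol self-loops. The accepting set is {s2, s3}.
        a   b   c  
>  s0   s0  s0  s1 
   s1   s1  s1  s2 
 * s2   s2  s2  s3 
 * s3   s3  s3  s3 
(> = start, * = accepting)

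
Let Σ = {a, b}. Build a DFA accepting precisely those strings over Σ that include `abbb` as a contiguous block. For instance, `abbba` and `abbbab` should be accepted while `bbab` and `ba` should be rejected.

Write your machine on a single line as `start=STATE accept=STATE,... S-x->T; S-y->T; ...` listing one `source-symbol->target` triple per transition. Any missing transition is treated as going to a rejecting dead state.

start=S0; accept=S4; S0-a->S1; S0-b->S0; S1-a->S1; S1-b->S2; S2-a->S1; S2-b->S3; S3-a->S1; S3-b->S4; S4-a->S4; S4-b->S4

Track how much of `abbb` has been matched so far: state S0 is no progress, S4 is the absorbing accept state reached once `abbb` has occurred. Intermediate states record partial matches; on a mismatch, fall back to the longest reusable overlap.
With 5 states:
        a   b  
>  S0   S1  S0 
   S1   S1  S2 
   S2   S1  S3 
   S3   S1  S4 
 * S4   S4  S4 
(> = start, * = accepting)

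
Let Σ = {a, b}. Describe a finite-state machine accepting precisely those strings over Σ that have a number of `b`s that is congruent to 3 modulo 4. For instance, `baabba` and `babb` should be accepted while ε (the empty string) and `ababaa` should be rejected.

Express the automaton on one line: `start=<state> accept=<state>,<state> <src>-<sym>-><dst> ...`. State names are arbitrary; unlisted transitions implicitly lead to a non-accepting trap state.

The only thing that matters is how many `b`s have appeared, reduced mod 4. Use one state per residue: q0 for 0, …, q3 for 3. Reading `b` moves to the next residue; anything else stays put. q3 is accepting.
With 4 states:
        a   b  
>  q0   q0  q1 
   q1   q1  q2 
   q2   q2  q3 
 * q3   q3  q0 
(> = start, * = accepting)

start=q0 accept=q3 q0-a->q0 q0-b->q1 q1-a->q1 q1-b->q2 q2-a->q2 q2-b->q3 q3-a->q3 q3-b->q0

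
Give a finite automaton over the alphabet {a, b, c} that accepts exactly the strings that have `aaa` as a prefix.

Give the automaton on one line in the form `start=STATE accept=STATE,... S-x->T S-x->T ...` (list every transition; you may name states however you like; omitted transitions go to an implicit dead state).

Walk along `aaa` while the input agrees: from S0 take `a` to S1, and so on. Any deviation drops to the rejecting sink S4. Once S3 is reached the prefix is confirmed and every continuation is accepted.
With 5 states:
        a   b   c  
>  S0   S1  S4  S4 
   S1   S2  S4  S4 
   S2   S3  S4  S4 
 * S3   S3  S3  S3 
   S4   S4  S4  S4 
(> = start, * = accepting)

start=S0 accept=S3 S0-a->S1 S0-b->S4 S0-c->S4 S1-a->S2 S1-b->S4 S1-c->S4 S2-a->S3 S2-b->S4 S2-c->S4 S3-a->S3 S3-b->S3 S3-c->S3 S4-a->S4 S4-b->S4 S4-c->S4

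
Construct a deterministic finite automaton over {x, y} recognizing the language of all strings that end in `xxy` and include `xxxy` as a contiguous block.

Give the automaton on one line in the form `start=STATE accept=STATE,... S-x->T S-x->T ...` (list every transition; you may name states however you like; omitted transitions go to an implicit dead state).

start=S0 accept=S5 S0-x->S1 S0-y->S0 S1-x->S2 S1-y->S0 S2-x->S3 S2-y->S4 S3-x->S3 S3-y->S5 S4-x->S1 S4-y->S0 S5-x->S6 S5-y->S7 S6-x->S8 S6-y->S7 S7-x->S6 S7-y->S7 S8-x->S8 S8-y->S5

Handle the two conditions separately and then intersect. One (4 states) tracks how much of the suffix `xxy` has currently been matched; the other (5 states) tracks whether and how much of `xxxy` has been seen. Each combined state is a pair, one component from each; accept when both components accept.
        x   y  
>  S0   S1  S0 
   S1   S2  S0 
   S2   S3  S4 
   S3   S3  S5 
   S4   S1  S0 
 * S5   S6  S7 
   S6   S8  S7 
   S7   S6  S7 
   S8   S8  S5 
(> = start, * = accepting)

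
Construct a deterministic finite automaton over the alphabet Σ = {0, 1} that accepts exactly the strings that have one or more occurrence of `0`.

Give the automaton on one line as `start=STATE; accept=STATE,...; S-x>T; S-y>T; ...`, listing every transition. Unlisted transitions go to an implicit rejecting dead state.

Only the number of `0`s matters, and only up to 2. Make a chain q0 → q1 → q2 advanced by each `0` (with q2 absorbing); every other symbol self-loops. The accepting set is {q1, q2}.
        0   1  
>  q0   q1  q0 
 * q1   q2  q1 
 * q2   q2  q2 
(> = start, * = accepting)

start=q0; accept=q1,q2; q0-0>q1; q0-1>q0; q1-0>q2; q1-1>q1; q2-0>q2; q2-1>q2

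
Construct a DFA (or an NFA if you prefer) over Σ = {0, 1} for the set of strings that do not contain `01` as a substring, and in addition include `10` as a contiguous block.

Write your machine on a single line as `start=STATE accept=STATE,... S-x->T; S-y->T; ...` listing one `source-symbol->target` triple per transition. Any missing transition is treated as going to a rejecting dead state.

Build one automaton per condition and run them in lockstep. One (3 states) tracks partial matches of the forbidden pattern `01`; the other (3 states) tracks whether and how much of `10` has been seen. Each combined state is a pair, one component from each; accept when both components accept.
With 6 states:
       0  1 
>  A   B  C 
   B   B  D 
   C   E  C 
   D   F  D 
 * E   E  F 
   F   F  F 
(> = start, * = accepting)

start=A; accept=E; A-0->B; A-1->C; B-0->B; B-1->D; C-0->E; C-1->C; D-0->F; D-1->D; E-0->E; E-1->F; F-0->F; F-1->F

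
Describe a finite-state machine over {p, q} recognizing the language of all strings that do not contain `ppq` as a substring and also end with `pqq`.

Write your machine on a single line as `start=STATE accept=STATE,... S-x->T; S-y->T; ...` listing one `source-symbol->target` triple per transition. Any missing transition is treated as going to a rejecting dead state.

Handle the two conditions separately and then intersect. The first has 4 states tracking partial matches of the forbidden pattern `ppq`; the second has 4 states tracking how much of the suffix `pqq` has currently been matched. A product state is a pair (one from each), accepting exactly when both do. After merging equivalent states the machine shrinks.
A 5-state machine:
        p   q  
>  S0   S1  S0 
   S1   S2  S3 
   S2   S2  S2 
   S3   S1  S4 
 * S4   S1  S0 
(> = start, * = accepting)

start=S0; accept=S4; S0-p->S1; S0-q->S0; S1-p->S2; S1-q->S3; S2-p->S2; S2-q->S2; S3-p->S1; S3-q->S4; S4-p->S1; S4-q->S0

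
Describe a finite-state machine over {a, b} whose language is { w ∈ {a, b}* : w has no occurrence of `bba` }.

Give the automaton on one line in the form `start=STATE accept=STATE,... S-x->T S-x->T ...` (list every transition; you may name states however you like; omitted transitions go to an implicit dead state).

Track partial matches of the forbidden pattern `bba`. State s3 is a dead state reached once `bba` has occurred; every other state accepts. s0 means no part of `bba` is currently matched.
A 4-state machine:
        a   b  
>* s0   s0  s1 
 * s1   s0  s2 
 * s2   s3  s2 
   s3   s3  s3 
(> = start, * = accepting)

start=s0 accept=s0,s1,s2 s0-a->s0 s0-b->s1 s1-a->s0 s1-b->s2 s2-a->s3 s2-b->s2 s3-a->s3 s3-b->s3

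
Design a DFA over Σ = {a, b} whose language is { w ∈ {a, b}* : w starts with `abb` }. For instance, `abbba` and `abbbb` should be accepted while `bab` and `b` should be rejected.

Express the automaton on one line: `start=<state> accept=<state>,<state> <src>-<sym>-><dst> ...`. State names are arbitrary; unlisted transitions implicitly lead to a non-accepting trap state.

Check the first 3 symbols one by one: S0 through S2 record how many have matched `abb` so far; any wrong symbol goes to the dead state S4. After all 3 match we enter the accepting sink S3.
A 5-state machine:
        a   b  
>  S0   S1  S4 
   S1   S4  S2 
   S2   S4  S3 
 * S3   S3  S3 
   S4   S4  S4 
(> = start, * = accepting)

start=S0 accept=S3 S0-a->S1 S0-b->S4 S1-a->S4 S1-b->S2 S2-a->S4 S2-b->S3 S3-a->S3 S3-b->S3 S4-a->S4 S4-b->S4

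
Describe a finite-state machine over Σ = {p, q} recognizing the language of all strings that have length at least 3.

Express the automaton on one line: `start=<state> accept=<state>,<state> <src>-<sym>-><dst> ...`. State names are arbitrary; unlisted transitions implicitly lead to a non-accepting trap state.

start=s0 accept=s3,s4 s0-p->s1 s0-q->s1 s1-p->s2 s1-q->s2 s2-p->s3 s2-q->s3 s3-p->s4 s3-q->s4 s4-p->s4 s4-q->s4

Count input length up to 4: every symbol moves from s0 toward s4, which means 'more than 3' and absorbs. Accept from {s3, s4}.
A 5-state machine:
        p   q  
>  s0   s1  s1 
   s1   s2  s2 
   s2   s3  s3 
 * s3   s4  s4 
 * s4   s4  s4 
(> = start, * = accepting)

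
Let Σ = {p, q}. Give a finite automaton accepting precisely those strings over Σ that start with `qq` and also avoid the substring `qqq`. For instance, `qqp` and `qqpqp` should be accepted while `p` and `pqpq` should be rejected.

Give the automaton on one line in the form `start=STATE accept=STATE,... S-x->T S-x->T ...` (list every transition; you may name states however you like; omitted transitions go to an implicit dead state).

start=s0 accept=s4,s6,s9 s0-p->s1 s0-q->s2 s1-p->s1 s1-q->s3 s2-p->s1 s2-q->s4 s3-p->s1 s3-q->s5 s4-p->s6 s4-q->s7 s5-p->s1 s5-q->s8 s6-p->s6 s6-q->s9 s7-p->s7 s7-q->s7 s8-p->s8 s8-q->s8 s9-p->s6 s9-q->s4

Build one automaton per condition and run them in lockstep. One (4 states) tracks whether the input so far still matches the prefix `qq`; the other (4 states) tracks partial matches of the forbidden pattern `qqq`. Each combined state is a pair, one component from each; accept when both components accept.
With 10 states:
        p   q  
>  s0   s1  s2 
   s1   s1  s3 
   s2   s1  s4 
   s3   s1  s5 
 * s4   s6  s7 
   s5   s1  s8 
 * s6   s6  s9 
   s7   s7  s7 
   s8   s8  s8 
 * s9   s6  s4 
(> = start, * = accepting)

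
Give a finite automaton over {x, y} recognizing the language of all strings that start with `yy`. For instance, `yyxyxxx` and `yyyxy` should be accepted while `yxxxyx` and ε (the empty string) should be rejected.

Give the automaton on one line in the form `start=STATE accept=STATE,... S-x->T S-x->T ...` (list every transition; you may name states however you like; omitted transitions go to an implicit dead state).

start=A accept=C A-x->D A-y->B B-x->D B-y->C C-x->C C-y->C D-x->D D-y->D

Walk along `yy` while the input agrees: from A take `y` to B, and so on. Any deviation drops to the rejecting sink D. Once C is reached the prefix is confirmed and every continuation is accepted.
With 4 states:
       x  y 
>  A   D  B 
   B   D  C 
 * C   C  C 
   D   D  D 
(> = start, * = accepting)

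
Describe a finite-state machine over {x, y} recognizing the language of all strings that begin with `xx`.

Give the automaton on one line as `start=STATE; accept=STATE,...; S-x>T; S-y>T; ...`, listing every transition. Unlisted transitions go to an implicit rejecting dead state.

Walk along `xx` while the input agrees: from s0 take `x` to s1, and so on. Any deviation drops to the rejecting sink s3. Once s2 is reached the prefix is confirmed and every continuation is accepted.
4 states suffice.
        x   y  
>  s0   s1  s3 
   s1   s2  s3 
 * s2   s2  s2 
   s3   s3  s3 
(> = start, * = accepting)

start=s0; accept=s2; s0-x>s1; s0-y>s3; s1-x>s2; s1-y>s3; s2-x>s2; s2-y>s2; s3-x>s3; s3-y>s3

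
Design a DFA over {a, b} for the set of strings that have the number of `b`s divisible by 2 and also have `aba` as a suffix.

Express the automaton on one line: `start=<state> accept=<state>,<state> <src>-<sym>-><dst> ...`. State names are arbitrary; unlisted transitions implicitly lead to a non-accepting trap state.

Handle the two conditions separately and then intersect. The first has 2 states tracking the count of `b`s modulo 2; the second has 4 states tracking how much of the suffix `aba` has currently been matched. A product state is a pair (one from each), accepting exactly when both do. After merging equivalent states the machine shrinks.
A 5-state machine:
        a   b  
>  S0   S0  S1 
   S1   S2  S0 
   S2   S2  S3 
   S3   S4  S1 
 * S4   S0  S1 
(> = start, * = accepting)

start=S0 accept=S4 S0-a->S0 S0-b->S1 S1-a->S2 S1-b->S0 S2-a->S2 S2-b->S3 S3-a->S4 S3-b->S1 S4-a->S0 S4-b->S1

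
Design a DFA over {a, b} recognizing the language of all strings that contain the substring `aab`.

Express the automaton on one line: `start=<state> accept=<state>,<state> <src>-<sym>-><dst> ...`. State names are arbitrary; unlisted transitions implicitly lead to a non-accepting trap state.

start=q0 accept=q3 q0-a->q1 q0-b->q0 q1-a->q2 q1-b->q0 q2-a->q2 q2-b->q3 q3-a->q3 q3-b->q3

Track how much of `aab` has been matched so far: state q0 is no progress, q3 is the absorbing accept state reached once `aab` has occurred. Intermediate states record partial matches; on a mismatch, fall back to the longest reusable overlap.
4 states suffice.
        a   b  
>  q0   q1  q0 
   q1   q2  q0 
   q2   q2  q3 
 * q3   q3  q3 
(> = start, * = accepting)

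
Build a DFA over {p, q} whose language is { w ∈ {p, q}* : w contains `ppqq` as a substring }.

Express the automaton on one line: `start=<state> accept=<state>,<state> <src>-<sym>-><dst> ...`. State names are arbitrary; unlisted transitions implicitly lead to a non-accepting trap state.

start=s0 accept=s4 s0-p->s1 s0-q->s0 s1-p->s2 s1-q->s0 s2-p->s2 s2-q->s3 s3-p->s1 s3-q->s4 s4-p->s4 s4-q->s4

Track how much of `ppqq` has been matched so far: state s0 is no progress, s4 is the absorbing accept state reached once `ppqq` has occurred. Intermediate states record partial matches; on a mismatch, fall back to the longest reusable overlap.
With 5 states:
        p   q  
>  s0   s1  s0 
   s1   s2  s0 
   s2   s2  s3 
   s3   s1  s4 
 * s4   s4  s4 
(> = start, * = accepting)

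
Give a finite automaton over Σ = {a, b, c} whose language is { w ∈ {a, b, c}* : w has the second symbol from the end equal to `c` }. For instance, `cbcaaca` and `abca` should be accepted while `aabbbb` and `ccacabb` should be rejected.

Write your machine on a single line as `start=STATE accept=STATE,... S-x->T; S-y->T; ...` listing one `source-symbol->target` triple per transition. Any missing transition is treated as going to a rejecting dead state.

A DFA must remember the last 2 symbols (since which symbol is second-to-last isn't known until the input ends). Use one state per possible window of the last ≤2 symbols; accept from those whose window starts with `c`.
With 13 states:
          a    b    c  
>  q0     q1   q2   q3 
   q1     q4   q5   q6 
   q2     q7   q8   q9 
   q3    q10  q11  q12 
   q4     q4   q5   q6 
   q5     q7   q8   q9 
   q6    q10  q11  q12 
   q7     q4   q5   q6 
   q8     q7   q8   q9 
   q9    q10  q11  q12 
 * q10    q4   q5   q6 
 * q11    q7   q8   q9 
 * q12   q10  q11  q12 
(> = start, * = accepting)

start=q0; accept=q10,q11,q12; q0-a->q1; q0-b->q2; q0-c->q3; q1-a->q4; q1-b->q5; q1-c->q6; q2-a->q7; q2-b->q8; q2-c->q9; q3-a->q10; q3-b->q11; q3-c->q12; q4-a->q4; q4-b->q5; q4-c->q6; q5-a->q7; q5-b->q8; q5-c->q9; q6-a->q10; q6-b->q11; q6-c->q12; q7-a->q4; q7-b->q5; q7-c->q6; q8-a->q7; q8-b->q8; q8-c->q9; q9-a->q10; q9-b->q11; q9-c->q12; q10-a->q4; q10-b->q5; q10-c->q6; q11-a->q7; q11-b->q8; q11-c->q9; q12-a->q10; q12-b->q11; q12-c->q12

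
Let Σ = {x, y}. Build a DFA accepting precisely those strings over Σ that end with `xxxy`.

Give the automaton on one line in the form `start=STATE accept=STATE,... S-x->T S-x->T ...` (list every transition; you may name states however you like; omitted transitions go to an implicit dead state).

Remember how much of `xxxy` the current input suffix matches. State S0 means no match yet; S1 means the last symbol is `x`; S2 means the last 2 symbols are `xx`; S3 means the last 3 symbols are `xxx`; S4 means the last 4 symbols are `xxxy`. Only S4 accepts. On a mismatch, fall back to the longest proper suffix that is still a prefix of `xxxy`.
With 5 states:
        x   y  
>  S0   S1  S0 
   S1   S2  S0 
   S2   S3  S0 
   S3   S3  S4 
 * S4   S1  S0 
(> = start, * = accepting)

start=S0 accept=S4 S0-x->S1 S0-y->S0 S1-x->S2 S1-y->S0 S2-x->S3 S2-y->S0 S3-x->S3 S3-y->S4 S4-x->S1 S4-y->S0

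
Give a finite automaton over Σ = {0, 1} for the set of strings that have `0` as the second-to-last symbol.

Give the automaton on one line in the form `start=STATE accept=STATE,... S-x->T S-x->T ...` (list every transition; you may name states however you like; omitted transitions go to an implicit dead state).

A DFA must remember the last 2 symbols (since which symbol is second-to-last isn't known until the input ends). Use one state per possible window of the last ≤2 symbols; accept from those whose window starts with `0`.
With 7 states:
        0   1  
>  q0   q1  q2 
   q1   q3  q4 
   q2   q5  q6 
 * q3   q3  q4 
 * q4   q5  q6 
   q5   q3  q4 
   q6   q5  q6 
(> = start, * = accepting)

start=q0 accept=q3,q4 q0-0->q1 q0-1->q2 q1-0->q3 q1-1->q4 q2-0->q5 q2-1->q6 q3-0->q3 q3-1->q4 q4-0->q5 q4-1->q6 q5-0->q3 q5-1->q4 q6-0->q5 q6-1->q6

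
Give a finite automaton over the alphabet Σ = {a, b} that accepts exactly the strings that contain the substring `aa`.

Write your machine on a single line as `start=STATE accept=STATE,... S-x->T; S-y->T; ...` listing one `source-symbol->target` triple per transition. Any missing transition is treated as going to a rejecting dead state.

Track how much of `aa` has been matched so far: state S0 is no progress, S2 is the absorbing accept state reached once `aa` has occurred. Intermediate states record partial matches; on a mismatch, fall back to the longest reusable overlap.
3 states suffice.
        a   b  
>  S0   S1  S0 
   S1   S2  S0 
 * S2   S2  S2 
(> = start, * = accepting)

start=S0; accept=S2; S0-a->S1; S0-b->S0; S1-a->S2; S1-b->S0; S2-a->S2; S2-b->S2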